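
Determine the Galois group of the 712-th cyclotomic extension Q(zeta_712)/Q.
|Gal(Q(zeta_712)/Q)| = phi(712) = 352; group ≅ (Z/712Z)^* ≅ Z/2Z × Z/2Z × Z/88Z

The n-th cyclotomic polynomial Φ_712(x) is the minimal polynomial of zeta_712 over Q and has degree phi(712) = 352. So Q(zeta_712) is a degree-352 Galois extension with Galois group (Z/712Z)^*. By CRT, (Z/712Z)^* ≅ (Z/8Z)^* × (Z/89Z)^*. Each prime-power unit group is (Z/8Z)^* ≅ Z/2Z × Z/2Z; (Z/89Z)^* ≅ Z/88Z. Hence Gal(Q(zeta_712)/Q) ≅ Z/2Z × Z/2Z × Z/88Z.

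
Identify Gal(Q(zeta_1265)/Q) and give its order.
|Gal(Q(zeta_1265)/Q)| = phi(1265) = 880; group ≅ (Z/1265Z)^* ≅ Z/4Z × Z/10Z × Z/22Z

The n-th cyclotomic polynomial Φ_1265(x) is the minimal polynomial of zeta_1265 over Q and has degree phi(1265) = 880. So Q(zeta_1265) is a degree-880 Galois extension with Galois group (Z/1265Z)^*. By CRT, (Z/1265Z)^* ≅ (Z/5Z)^* × (Z/11Z)^* × (Z/23Z)^*. Each prime-power unit group is (Z/5Z)^* ≅ Z/4Z; (Z/11Z)^* ≅ Z/10Z; (Z/23Z)^* ≅ Z/22Z. Hence Gal(Q(zeta_1265)/Q) ≅ Z/4Z × Z/10Z × Z/22Z.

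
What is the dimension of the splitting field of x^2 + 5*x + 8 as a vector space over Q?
[K:Q] = 2

The discriminant of x^2 + (5)*x + (8) is b^2 - 4c = 25 - (32) = -7. Since -7 is not a perfect square in Q, the polynomial is irreducible over Q. Its two roots generate a degree-2 extension, so [K:Q] = 2.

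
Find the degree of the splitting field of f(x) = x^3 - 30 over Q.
[K:Q] = 6

x^3 - 30 has one real root r = 30^(1/3) and two complex roots r*zeta_3, r*zeta_3^2 where zeta_3 = e^(2*pi*i/3). The splitting field is Q(r, zeta_3). [Q(r):Q] = 3 and [Q(zeta_3):Q] = 2 with gcd = 1, so [Q(r, zeta_3):Q] = 3 * 2 = 6.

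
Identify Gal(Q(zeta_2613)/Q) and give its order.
|Gal(Q(zeta_2613)/Q)| = phi(2613) = 1584; group ≅ (Z/2613Z)^* ≅ Z/2Z × Z/12Z × Z/66Z

The n-th cyclotomic polynomial Φ_2613(x) is the minimal polynomial of zeta_2613 over Q and has degree phi(2613) = 1584. So Q(zeta_2613) is a degree-1584 Galois extension with Galois group (Z/2613Z)^*. By CRT, (Z/2613Z)^* ≅ (Z/3Z)^* × (Z/13Z)^* × (Z/67Z)^*. Each prime-power unit group is (Z/3Z)^* ≅ Z/2Z; (Z/13Z)^* ≅ Z/12Z; (Z/67Z)^* ≅ Z/66Z. Hence Gal(Q(zeta_2613)/Q) ≅ Z/2Z × Z/12Z × Z/66Z.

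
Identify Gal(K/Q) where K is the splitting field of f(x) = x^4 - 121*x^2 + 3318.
Gal(K/Q) = V_4 (Klein four-group, Z/2Z × Z/2Z)

f factors as (x^2 - 42)(x^2 - 79), so the splitting field is K = Q(sqrt(42), sqrt(79)). The elements 42, 79, 3318 are all non-squares in Q, so sqrt(42) and sqrt(79) generate independent quadratic extensions. Thus [K:Q] = 4 and Gal(K/Q) is generated by the two order-2 automorphisms sqrt(42) ↦ -sqrt(42) and sqrt(79) ↦ -sqrt(79), giving V_4.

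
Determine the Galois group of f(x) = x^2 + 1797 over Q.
Gal(K/Q) = Z/2Z (cyclic of order 2)

x^2 + 1797 is irreducible over Q since -1797 is not a rational square. The splitting field Q(sqrt(-1797)) has degree 2 over Q, and its unique nontrivial automorphism is sqrt(-1797) ↦ -sqrt(-1797). Hence Gal(Q(sqrt(-1797))/Q) = Z/2Z.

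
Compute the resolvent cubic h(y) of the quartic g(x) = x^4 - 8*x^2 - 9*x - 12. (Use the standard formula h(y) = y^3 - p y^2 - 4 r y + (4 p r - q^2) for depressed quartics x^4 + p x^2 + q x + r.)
h(y) = y^3 + 8*y^2 + 48*y + 303

Identify coefficients: p = -8, q = -9, r = -12.
Plug into h(y) = y^3 - p y^2 - 4 r y + (4 p r - q^2):
  h(y) = y^3 - (-8) y^2 - 4*(-12) y + (4*(-8)*(-12) - (-9)^2)
       = y^3 + (8) y^2 + (48) y + (303).
Simplifying: h(y) = y^3 + 8*y^2 + 48*y + 303.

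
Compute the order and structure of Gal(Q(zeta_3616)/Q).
|Gal(Q(zeta_3616)/Q)| = phi(3616) = 1792; group ≅ (Z/3616Z)^* ≅ Z/2Z × Z/8Z × Z/112Z

The n-th cyclotomic polynomial Φ_3616(x) is the minimal polynomial of zeta_3616 over Q and has degree phi(3616) = 1792. So Q(zeta_3616) is a degree-1792 Galois extension with Galois group (Z/3616Z)^*. By CRT, (Z/3616Z)^* ≅ (Z/32Z)^* × (Z/113Z)^*. Each prime-power unit group is (Z/32Z)^* ≅ Z/2Z × Z/8Z; (Z/113Z)^* ≅ Z/112Z. Hence Gal(Q(zeta_3616)/Q) ≅ Z/2Z × Z/8Z × Z/112Z.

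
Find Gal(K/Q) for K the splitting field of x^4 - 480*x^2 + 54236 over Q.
Gal(K/Q) = V_4 (Klein four-group, Z/2Z × Z/2Z)

f factors as (x^2 - 298)(x^2 - 182), so the splitting field is K = Q(sqrt(298), sqrt(182)). The elements 298, 182, 54236 are all non-squares in Q, so sqrt(298) and sqrt(182) generate independent quadratic extensions. Thus [K:Q] = 4 and Gal(K/Q) is generated by the two order-2 automorphisms sqrt(298) ↦ -sqrt(298) and sqrt(182) ↦ -sqrt(182), giving V_4.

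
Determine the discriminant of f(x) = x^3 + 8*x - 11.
Δ = -5315

For a depressed cubic x^3 + p x + q the discriminant is Δ = -4 p^3 - 27 q^2 = -4*(8)^3 - 27*(-11)^2 = -2048 - 3267 = -5315.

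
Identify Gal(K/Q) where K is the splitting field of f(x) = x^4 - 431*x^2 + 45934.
Gal(K/Q) = V_4 (Klein four-group, Z/2Z × Z/2Z)

f factors as (x^2 - 193)(x^2 - 238), so the splitting field is K = Q(sqrt(193), sqrt(238)). The elements 193, 238, 45934 are all non-squares in Q, so sqrt(193) and sqrt(238) generate independent quadratic extensions. Thus [K:Q] = 4 and Gal(K/Q) is generated by the two order-2 automorphisms sqrt(193) ↦ -sqrt(193) and sqrt(238) ↦ -sqrt(238), giving V_4.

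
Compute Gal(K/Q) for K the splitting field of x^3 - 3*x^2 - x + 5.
Gal(K/Q) = S_3 (symmetric group of order 6)

Compute the discriminant of x^3 + (-3)*x^2 + (-1)*x + (5): Δ = 148. Since Δ is not a rational square, the Galois group is not contained in A_3; it must be the full S_3 (irreducibility of the cubic rules out anything smaller).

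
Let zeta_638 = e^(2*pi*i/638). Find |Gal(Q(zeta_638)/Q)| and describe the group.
|Gal(Q(zeta_638)/Q)| = phi(638) = 280; group ≅ (Z/638Z)^* ≅ Z/10Z × Z/28Z

The n-th cyclotomic polynomial Φ_638(x) is the minimal polynomial of zeta_638 over Q and has degree phi(638) = 280. So Q(zeta_638) is a degree-280 Galois extension with Galois group (Z/638Z)^*. By CRT, (Z/638Z)^* ≅ (Z/2Z)^* × (Z/11Z)^* × (Z/29Z)^*. Each prime-power unit group is (Z/2Z)^* ≅ trivial group (order 1); (Z/11Z)^* ≅ Z/10Z; (Z/29Z)^* ≅ Z/28Z. Hence Gal(Q(zeta_638)/Q) ≅ Z/10Z × Z/28Z.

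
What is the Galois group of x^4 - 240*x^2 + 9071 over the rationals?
Gal(K/Q) = V_4 (Klein four-group, Z/2Z × Z/2Z)

f factors as (x^2 - 47)(x^2 - 193), so the splitting field is K = Q(sqrt(47), sqrt(193)). The elements 47, 193, 9071 are all non-squares in Q, so sqrt(47) and sqrt(193) generate independent quadratic extensions. Thus [K:Q] = 4 and Gal(K/Q) is generated by the two order-2 automorphisms sqrt(47) ↦ -sqrt(47) and sqrt(193) ↦ -sqrt(193), giving V_4.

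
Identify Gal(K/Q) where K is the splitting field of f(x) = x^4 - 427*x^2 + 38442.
Gal(K/Q) = V_4 (Klein four-group, Z/2Z × Z/2Z)

f factors as (x^2 - 129)(x^2 - 298), so the splitting field is K = Q(sqrt(129), sqrt(298)). The elements 129, 298, 38442 are all non-squares in Q, so sqrt(129) and sqrt(298) generate independent quadratic extensions. Thus [K:Q] = 4 and Gal(K/Q) is generated by the two order-2 automorphisms sqrt(129) ↦ -sqrt(129) and sqrt(298) ↦ -sqrt(298), giving V_4.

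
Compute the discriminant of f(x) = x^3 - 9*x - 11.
Δ = -351

For a depressed cubic x^3 + p x + q the discriminant is Δ = -4 p^3 - 27 q^2 = -4*(-9)^3 - 27*(-11)^2 = 2916 - 3267 = -351.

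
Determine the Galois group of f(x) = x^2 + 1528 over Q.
Gal(K/Q) = Z/2Z (cyclic of order 2)

x^2 + 1528 is irreducible over Q since -1528 is not a rational square. The splitting field Q(sqrt(-1528)) has degree 2 over Q, and its unique nontrivial automorphism is sqrt(-1528) ↦ -sqrt(-1528). Hence Gal(Q(sqrt(-1528))/Q) = Z/2Z.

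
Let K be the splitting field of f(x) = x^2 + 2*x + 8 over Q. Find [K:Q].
[K:Q] = 2

The discriminant of x^2 + (2)*x + (8) is b^2 - 4c = 4 - (32) = -28. Since -28 is not a perfect square in Q, the polynomial is irreducible over Q. Its two roots generate a degree-2 extension, so [K:Q] = 2.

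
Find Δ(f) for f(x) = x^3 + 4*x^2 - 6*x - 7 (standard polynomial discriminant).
Δ = 4933

For x^3 + a x^2 + b x + c the discriminant is Δ = 18 a b c - 4 a^3 c + a^2 b^2 - 4 b^3 - 27 c^2.
Plug a = 4, b = -6, c = -7:
  18*(4)*(-6)*(-7) - 4*(4)^3*(-7) + (4)^2*(-6)^2 - 4*(-6)^3 - 27*(-7)^2
  = 3024 + (1792) + 576 + (864) + (-1323)
  = 4933.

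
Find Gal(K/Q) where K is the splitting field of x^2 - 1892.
Gal(K/Q) = Z/2Z (cyclic of order 2)

x^2 - 1892 is irreducible over Q since 1892 is not a rational square. The splitting field Q(sqrt(1892)) has degree 2 over Q, and its unique nontrivial automorphism is sqrt(1892) ↦ -sqrt(1892). Hence Gal(Q(sqrt(1892))/Q) = Z/2Z.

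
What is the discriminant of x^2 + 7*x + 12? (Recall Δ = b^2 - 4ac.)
Δ = 1

For a quadratic a x^2 + b x + c the discriminant is Δ = b^2 - 4ac = (7)^2 - 4*(1)*(12) = 49 - (48) = 1.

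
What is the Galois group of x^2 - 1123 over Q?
Gal(K/Q) = Z/2Z (cyclic of order 2)

x^2 - 1123 is irreducible over Q since 1123 is not a rational square. The splitting field Q(sqrt(1123)) has degree 2 over Q, and its unique nontrivial automorphism is sqrt(1123) ↦ -sqrt(1123). Hence Gal(Q(sqrt(1123))/Q) = Z/2Z.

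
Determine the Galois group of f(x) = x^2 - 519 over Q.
Gal(K/Q) = Z/2Z (cyclic of order 2)

x^2 - 519 is irreducible over Q since 519 is not a rational square. The splitting field Q(sqrt(519)) has degree 2 over Q, and its unique nontrivial automorphism is sqrt(519) ↦ -sqrt(519). Hence Gal(Q(sqrt(519))/Q) = Z/2Z.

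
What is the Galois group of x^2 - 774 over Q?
Gal(K/Q) = Z/2Z (cyclic of order 2)

x^2 - 774 is irreducible over Q since 774 is not a rational square. The splitting field Q(sqrt(774)) has degree 2 over Q, and its unique nontrivial automorphism is sqrt(774) ↦ -sqrt(774). Hence Gal(Q(sqrt(774))/Q) = Z/2Z.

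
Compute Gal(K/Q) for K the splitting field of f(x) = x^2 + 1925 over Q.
Gal(K/Q) = Z/2Z (cyclic of order 2)

x^2 + 1925 is irreducible over Q since -1925 is not a rational square. The splitting field Q(sqrt(-1925)) has degree 2 over Q, and its unique nontrivial automorphism is sqrt(-1925) ↦ -sqrt(-1925). Hence Gal(Q(sqrt(-1925))/Q) = Z/2Z.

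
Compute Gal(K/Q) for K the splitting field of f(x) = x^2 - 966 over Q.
Gal(K/Q) = Z/2Z (cyclic of order 2)

x^2 - 966 is irreducible over Q since 966 is not a rational square. The splitting field Q(sqrt(966)) has degree 2 over Q, and its unique nontrivial automorphism is sqrt(966) ↦ -sqrt(966). Hence Gal(Q(sqrt(966))/Q) = Z/2Z.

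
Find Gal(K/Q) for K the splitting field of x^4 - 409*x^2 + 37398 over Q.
Gal(K/Q) = V_4 (Klein four-group, Z/2Z × Z/2Z)

f factors as (x^2 - 271)(x^2 - 138), so the splitting field is K = Q(sqrt(271), sqrt(138)). The elements 271, 138, 37398 are all non-squares in Q, so sqrt(271) and sqrt(138) generate independent quadratic extensions. Thus [K:Q] = 4 and Gal(K/Q) is generated by the two order-2 automorphisms sqrt(271) ↦ -sqrt(271) and sqrt(138) ↦ -sqrt(138), giving V_4.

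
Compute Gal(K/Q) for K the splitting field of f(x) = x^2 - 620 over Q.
Gal(K/Q) = Z/2Z (cyclic of order 2)

x^2 - 620 is irreducible over Q since 620 is not a rational square. The splitting field Q(sqrt(620)) has degree 2 over Q, and its unique nontrivial automorphism is sqrt(620) ↦ -sqrt(620). Hence Gal(Q(sqrt(620))/Q) = Z/2Z.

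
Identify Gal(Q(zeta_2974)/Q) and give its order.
|Gal(Q(zeta_2974)/Q)| = phi(2974) = 1486; group ≅ (Z/2974Z)^* ≅ Z/1486Z

The n-th cyclotomic polynomial Φ_2974(x) is the minimal polynomial of zeta_2974 over Q and has degree phi(2974) = 1486. So Q(zeta_2974) is a degree-1486 Galois extension with Galois group (Z/2974Z)^*. By CRT, (Z/2974Z)^* ≅ (Z/2Z)^* × (Z/1487Z)^*. Each prime-power unit group is (Z/2Z)^* ≅ trivial group (order 1); (Z/1487Z)^* ≅ Z/1486Z. Hence Gal(Q(zeta_2974)/Q) ≅ Z/1486Z.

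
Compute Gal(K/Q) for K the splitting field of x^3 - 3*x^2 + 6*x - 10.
Gal(K/Q) = S_3 (symmetric group of order 6)

Compute the discriminant of x^3 + (-3)*x^2 + (6)*x + (-10): Δ = -1080. Since Δ is not a rational square, the Galois group is not contained in A_3; it must be the full S_3 (irreducibility of the cubic rules out anything smaller).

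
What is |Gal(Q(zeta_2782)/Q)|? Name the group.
|Gal(Q(zeta_2782)/Q)| = phi(2782) = 1272; group ≅ (Z/2782Z)^* ≅ Z/12Z × Z/106Z

The n-th cyclotomic polynomial Φ_2782(x) is the minimal polynomial of zeta_2782 over Q and has degree phi(2782) = 1272. So Q(zeta_2782) is a degree-1272 Galois extension with Galois group (Z/2782Z)^*. By CRT, (Z/2782Z)^* ≅ (Z/2Z)^* × (Z/13Z)^* × (Z/107Z)^*. Each prime-power unit group is (Z/2Z)^* ≅ trivial group (order 1); (Z/13Z)^* ≅ Z/12Z; (Z/107Z)^* ≅ Z/106Z. Hence Gal(Q(zeta_2782)/Q) ≅ Z/12Z × Z/106Z.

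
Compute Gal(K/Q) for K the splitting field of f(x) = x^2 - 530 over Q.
Gal(K/Q) = Z/2Z (cyclic of order 2)

x^2 - 530 is irreducible over Q since 530 is not a rational square. The splitting field Q(sqrt(530)) has degree 2 over Q, and its unique nontrivial automorphism is sqrt(530) ↦ -sqrt(530). Hence Gal(Q(sqrt(530))/Q) = Z/2Z.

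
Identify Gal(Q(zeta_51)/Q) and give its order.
|Gal(Q(zeta_51)/Q)| = phi(51) = 32; group ≅ (Z/51Z)^* ≅ Z/2Z × Z/16Z

The n-th cyclotomic polynomial Φ_51(x) is the minimal polynomial of zeta_51 over Q and has degree phi(51) = 32. So Q(zeta_51) is a degree-32 Galois extension with Galois group (Z/51Z)^*. By CRT, (Z/51Z)^* ≅ (Z/3Z)^* × (Z/17Z)^*. Each prime-power unit group is (Z/3Z)^* ≅ Z/2Z; (Z/17Z)^* ≅ Z/16Z. Hence Gal(Q(zeta_51)/Q) ≅ Z/2Z × Z/16Z.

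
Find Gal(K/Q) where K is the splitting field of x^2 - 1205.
Gal(K/Q) = Z/2Z (cyclic of order 2)

x^2 - 1205 is irreducible over Q since 1205 is not a rational square. The splitting field Q(sqrt(1205)) has degree 2 over Q, and its unique nontrivial automorphism is sqrt(1205) ↦ -sqrt(1205). Hence Gal(Q(sqrt(1205))/Q) = Z/2Z.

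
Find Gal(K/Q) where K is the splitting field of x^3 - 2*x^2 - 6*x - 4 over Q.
Gal(K/Q) = S_3 (symmetric group of order 6)

Compute the discriminant of x^3 + (-2)*x^2 + (-6)*x + (-4): Δ = -416. Since Δ is not a rational square, the Galois group is not contained in A_3; it must be the full S_3 (irreducibility of the cubic rules out anything smaller).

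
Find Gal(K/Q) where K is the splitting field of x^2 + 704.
Gal(K/Q) = Z/2Z (cyclic of order 2)

x^2 + 704 is irreducible over Q since -704 is not a rational square. The splitting field Q(sqrt(-704)) has degree 2 over Q, and its unique nontrivial automorphism is sqrt(-704) ↦ -sqrt(-704). Hence Gal(Q(sqrt(-704))/Q) = Z/2Z.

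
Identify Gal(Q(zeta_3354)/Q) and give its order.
|Gal(Q(zeta_3354)/Q)| = phi(3354) = 1008; group ≅ (Z/3354Z)^* ≅ Z/2Z × Z/12Z × Z/42Z

The n-th cyclotomic polynomial Φ_3354(x) is the minimal polynomial of zeta_3354 over Q and has degree phi(3354) = 1008. So Q(zeta_3354) is a degree-1008 Galois extension with Galois group (Z/3354Z)^*. By CRT, (Z/3354Z)^* ≅ (Z/2Z)^* × (Z/3Z)^* × (Z/13Z)^* × (Z/43Z)^*. Each prime-power unit group is (Z/2Z)^* ≅ trivial group (order 1); (Z/3Z)^* ≅ Z/2Z; (Z/13Z)^* ≅ Z/12Z; (Z/43Z)^* ≅ Z/42Z. Hence Gal(Q(zeta_3354)/Q) ≅ Z/2Z × Z/12Z × Z/42Z.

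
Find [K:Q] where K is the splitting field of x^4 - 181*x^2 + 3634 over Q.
[K:Q] = 4

f factors as (x^2 - 158)(x^2 - 23); the splitting field is K = Q(sqrt(158), sqrt(23)). Since 158, 23, and 3634 are all non-squares in Q, the three subfields Q(sqrt(158)), Q(sqrt(23)), Q(sqrt(3634)) are distinct degree-2 extensions, so [K:Q] = 4 (Klein four Galois group).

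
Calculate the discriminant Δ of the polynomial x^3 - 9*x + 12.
Δ = -972

For a depressed cubic x^3 + p x + q the discriminant is Δ = -4 p^3 - 27 q^2 = -4*(-9)^3 - 27*(12)^2 = 2916 - 3888 = -972.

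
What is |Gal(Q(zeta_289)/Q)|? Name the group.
|Gal(Q(zeta_289)/Q)| = phi(289) = 272; group ≅ (Z/289Z)^* ≅ Z/272Z

The n-th cyclotomic polynomial Φ_289(x) is the minimal polynomial of zeta_289 over Q and has degree phi(289) = 272. So Q(zeta_289) is a degree-272 Galois extension with Galois group (Z/289Z)^*. (Z/289Z)^* is cyclic since 289 is an odd prime power (or 4). Hence Gal(Q(zeta_289)/Q) ≅ Z/272Z.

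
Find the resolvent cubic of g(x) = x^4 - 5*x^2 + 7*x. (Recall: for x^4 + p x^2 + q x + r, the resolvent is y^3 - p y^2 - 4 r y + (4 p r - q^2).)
h(y) = y^3 + 5*y^2 - 49

Identify coefficients: p = -5, q = 7, r = 0.
Plug into h(y) = y^3 - p y^2 - 4 r y + (4 p r - q^2):
  h(y) = y^3 - (-5) y^2 - 4*(0) y + (4*(-5)*(0) - (7)^2)
       = y^3 + (5) y^2 + (0) y + (-49).
Simplifying: h(y) = y^3 + 5*y^2 - 49.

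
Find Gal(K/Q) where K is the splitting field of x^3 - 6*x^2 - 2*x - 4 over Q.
Gal(K/Q) = S_3 (symmetric group of order 6)

Compute the discriminant of x^3 + (-6)*x^2 + (-2)*x + (-4): Δ = -4576. Since Δ is not a rational square, the Galois group is not contained in A_3; it must be the full S_3 (irreducibility of the cubic rules out anything smaller).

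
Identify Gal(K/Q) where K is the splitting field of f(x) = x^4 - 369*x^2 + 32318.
Gal(K/Q) = V_4 (Klein four-group, Z/2Z × Z/2Z)

f factors as (x^2 - 143)(x^2 - 226), so the splitting field is K = Q(sqrt(143), sqrt(226)). The elements 143, 226, 32318 are all non-squares in Q, so sqrt(143) and sqrt(226) generate independent quadratic extensions. Thus [K:Q] = 4 and Gal(K/Q) is generated by the two order-2 automorphisms sqrt(143) ↦ -sqrt(143) and sqrt(226) ↦ -sqrt(226), giving V_4.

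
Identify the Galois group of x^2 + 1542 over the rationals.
Gal(K/Q) = Z/2Z (cyclic of order 2)

x^2 + 1542 is irreducible over Q since -1542 is not a rational square. The splitting field Q(sqrt(-1542)) has degree 2 over Q, and its unique nontrivial automorphism is sqrt(-1542) ↦ -sqrt(-1542). Hence Gal(Q(sqrt(-1542))/Q) = Z/2Z.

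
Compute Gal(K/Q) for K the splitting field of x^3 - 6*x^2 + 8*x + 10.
Gal(K/Q) = S_3 (symmetric group of order 6)

Compute the discriminant of x^3 + (-6)*x^2 + (8)*x + (10): Δ = -2444. Since Δ is not a rational square, the Galois group is not contained in A_3; it must be the full S_3 (irreducibility of the cubic rules out anything smaller).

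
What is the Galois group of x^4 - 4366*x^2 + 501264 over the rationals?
Gal(K/Q) = Z/2Z (cyclic of order 2)

f factors as (x^2 - 4248)(x^2 - 118), so the splitting field is K = Q(sqrt(4248), sqrt(118)). The squarefree part of 4248 is 118 and the squarefree part of 118 is also 118, so sqrt(4248) and sqrt(118) are both rational multiples of sqrt(118). Hence Q(sqrt(4248)) = Q(sqrt(118)) = Q(sqrt(118)), and the splitting field collapses to a single degree-2 extension with Galois group Z/2Z.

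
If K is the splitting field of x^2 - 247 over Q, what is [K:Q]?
[K:Q] = 2

The polynomial x^2 - 247 is irreducible over Q since 247 is not a perfect square. Its splitting field is Q(sqrt(247)), which has degree 2 over Q.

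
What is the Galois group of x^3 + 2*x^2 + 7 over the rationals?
Gal(K/Q) = S_3 (symmetric group of order 6)

Compute the discriminant of x^3 + (2)*x^2 + (0)*x + (7): Δ = -1547. Since Δ is not a rational square, the Galois group is not contained in A_3; it must be the full S_3 (irreducibility of the cubic rules out anything smaller).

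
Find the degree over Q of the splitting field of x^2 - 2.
[K:Q] = 2

The discriminant of x^2 + (0)*x + (-2) is b^2 - 4c = 0 - (-8) = 8. Since 8 is not a perfect square in Q, the polynomial is irreducible over Q. Its two roots generate a degree-2 extension, so [K:Q] = 2.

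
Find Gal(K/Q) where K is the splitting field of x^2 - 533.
Gal(K/Q) = Z/2Z (cyclic of order 2)

x^2 - 533 is irreducible over Q since 533 is not a rational square. The splitting field Q(sqrt(533)) has degree 2 over Q, and its unique nontrivial automorphism is sqrt(533) ↦ -sqrt(533). Hence Gal(Q(sqrt(533))/Q) = Z/2Z.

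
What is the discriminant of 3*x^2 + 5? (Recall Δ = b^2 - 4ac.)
Δ = -60

For a quadratic a x^2 + b x + c the discriminant is Δ = b^2 - 4ac = (0)^2 - 4*(3)*(5) = 0 - (60) = -60.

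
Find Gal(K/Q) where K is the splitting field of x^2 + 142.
Gal(K/Q) = Z/2Z (cyclic of order 2)

x^2 + 142 is irreducible over Q since -142 is not a rational square. The splitting field Q(sqrt(-142)) has degree 2 over Q, and its unique nontrivial automorphism is sqrt(-142) ↦ -sqrt(-142). Hence Gal(Q(sqrt(-142))/Q) = Z/2Z.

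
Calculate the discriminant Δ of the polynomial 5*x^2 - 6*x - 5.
Δ = 136

For a quadratic a x^2 + b x + c the discriminant is Δ = b^2 - 4ac = (-6)^2 - 4*(5)*(-5) = 36 - (-100) = 136.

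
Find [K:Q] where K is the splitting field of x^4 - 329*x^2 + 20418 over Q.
[K:Q] = 4

f factors as (x^2 - 246)(x^2 - 83); the splitting field is K = Q(sqrt(246), sqrt(83)). Since 246, 83, and 20418 are all non-squares in Q, the three subfields Q(sqrt(246)), Q(sqrt(83)), Q(sqrt(20418)) are distinct degree-2 extensions, so [K:Q] = 4 (Klein four Galois group).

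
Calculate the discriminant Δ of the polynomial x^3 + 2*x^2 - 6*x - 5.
Δ = 1573

For x^3 + a x^2 + b x + c the discriminant is Δ = 18 a b c - 4 a^3 c + a^2 b^2 - 4 b^3 - 27 c^2.
Plug a = 2, b = -6, c = -5:
  18*(2)*(-6)*(-5) - 4*(2)^3*(-5) + (2)^2*(-6)^2 - 4*(-6)^3 - 27*(-5)^2
  = 1080 + (160) + 144 + (864) + (-675)
  = 1573.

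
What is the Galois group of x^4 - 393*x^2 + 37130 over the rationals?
Gal(K/Q) = V_4 (Klein four-group, Z/2Z × Z/2Z)

f factors as (x^2 - 158)(x^2 - 235), so the splitting field is K = Q(sqrt(158), sqrt(235)). The elements 158, 235, 37130 are all non-squares in Q, so sqrt(158) and sqrt(235) generate independent quadratic extensions. Thus [K:Q] = 4 and Gal(K/Q) is generated by the two order-2 automorphisms sqrt(158) ↦ -sqrt(158) and sqrt(235) ↦ -sqrt(235), giving V_4.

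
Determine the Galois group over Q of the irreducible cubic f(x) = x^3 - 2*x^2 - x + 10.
Gal(K/Q) = S_3 (symmetric group of order 6)

Compute the discriminant of x^3 + (-2)*x^2 + (-1)*x + (10): Δ = -2012. Since Δ is not a rational square, the Galois group is not contained in A_3; it must be the full S_3 (irreducibility of the cubic rules out anything smaller).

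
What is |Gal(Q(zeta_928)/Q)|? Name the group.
|Gal(Q(zeta_928)/Q)| = phi(928) = 448; group ≅ (Z/928Z)^* ≅ Z/2Z × Z/8Z × Z/28Z

The n-th cyclotomic polynomial Φ_928(x) is the minimal polynomial of zeta_928 over Q and has degree phi(928) = 448. So Q(zeta_928) is a degree-448 Galois extension with Galois group (Z/928Z)^*. By CRT, (Z/928Z)^* ≅ (Z/32Z)^* × (Z/29Z)^*. Each prime-power unit group is (Z/32Z)^* ≅ Z/2Z × Z/8Z; (Z/29Z)^* ≅ Z/28Z. Hence Gal(Q(zeta_928)/Q) ≅ Z/2Z × Z/8Z × Z/28Z.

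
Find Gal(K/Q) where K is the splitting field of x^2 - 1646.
Gal(K/Q) = Z/2Z (cyclic of order 2)

x^2 - 1646 is irreducible over Q since 1646 is not a rational square. The splitting field Q(sqrt(1646)) has degree 2 over Q, and its unique nontrivial automorphism is sqrt(1646) ↦ -sqrt(1646). Hence Gal(Q(sqrt(1646))/Q) = Z/2Z.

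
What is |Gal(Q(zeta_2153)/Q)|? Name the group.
|Gal(Q(zeta_2153)/Q)| = phi(2153) = 2152; group ≅ (Z/2153Z)^* ≅ Z/2152Z

The n-th cyclotomic polynomial Φ_2153(x) is the minimal polynomial of zeta_2153 over Q and has degree phi(2153) = 2152. So Q(zeta_2153) is a degree-2152 Galois extension with Galois group (Z/2153Z)^*. (Z/2153Z)^* is cyclic since 2153 is an odd prime power (or 4). Hence Gal(Q(zeta_2153)/Q) ≅ Z/2152Z.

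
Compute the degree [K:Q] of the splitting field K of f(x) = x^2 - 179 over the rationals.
[K:Q] = 2

The polynomial x^2 - 179 is irreducible over Q since 179 is not a perfect square. Its splitting field is Q(sqrt(179)), which has degree 2 over Q.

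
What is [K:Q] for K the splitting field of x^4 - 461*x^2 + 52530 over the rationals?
[K:Q] = 4

f factors as (x^2 - 255)(x^2 - 206); the splitting field is K = Q(sqrt(255), sqrt(206)). Since 255, 206, and 52530 are all non-squares in Q, the three subfields Q(sqrt(255)), Q(sqrt(206)), Q(sqrt(52530)) are distinct degree-2 extensions, so [K:Q] = 4 (Klein four Galois group).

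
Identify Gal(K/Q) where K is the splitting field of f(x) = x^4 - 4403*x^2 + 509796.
Gal(K/Q) = Z/2Z (cyclic of order 2)

f factors as (x^2 - 4284)(x^2 - 119), so the splitting field is K = Q(sqrt(4284), sqrt(119)). The squarefree part of 4284 is 119 and the squarefree part of 119 is also 119, so sqrt(4284) and sqrt(119) are both rational multiples of sqrt(119). Hence Q(sqrt(4284)) = Q(sqrt(119)) = Q(sqrt(119)), and the splitting field collapses to a single degree-2 extension with Galois group Z/2Z.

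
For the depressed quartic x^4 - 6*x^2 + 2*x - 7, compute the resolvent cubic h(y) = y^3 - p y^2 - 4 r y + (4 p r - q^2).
h(y) = y^3 + 6*y^2 + 28*y + 164

Identify coefficients: p = -6, q = 2, r = -7.
Plug into h(y) = y^3 - p y^2 - 4 r y + (4 p r - q^2):
  h(y) = y^3 - (-6) y^2 - 4*(-7) y + (4*(-6)*(-7) - (2)^2)
       = y^3 + (6) y^2 + (28) y + (164).
Simplifying: h(y) = y^3 + 6*y^2 + 28*y + 164.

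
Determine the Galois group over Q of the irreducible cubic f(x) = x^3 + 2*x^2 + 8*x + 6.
Gal(K/Q) = S_3 (symmetric group of order 6)

Compute the discriminant of x^3 + (2)*x^2 + (8)*x + (6): Δ = -1228. Since Δ is not a rational square, the Galois group is not contained in A_3; it must be the full S_3 (irreducibility of the cubic rules out anything smaller).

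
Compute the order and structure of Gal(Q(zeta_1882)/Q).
|Gal(Q(zeta_1882)/Q)| = phi(1882) = 940; group ≅ (Z/1882Z)^* ≅ Z/940Z

The n-th cyclotomic polynomial Φ_1882(x) is the minimal polynomial of zeta_1882 over Q and has degree phi(1882) = 940. So Q(zeta_1882) is a degree-940 Galois extension with Galois group (Z/1882Z)^*. By CRT, (Z/1882Z)^* ≅ (Z/2Z)^* × (Z/941Z)^*. Each prime-power unit group is (Z/2Z)^* ≅ trivial group (order 1); (Z/941Z)^* ≅ Z/940Z. Hence Gal(Q(zeta_1882)/Q) ≅ Z/940Z.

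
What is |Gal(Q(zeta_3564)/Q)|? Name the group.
|Gal(Q(zeta_3564)/Q)| = phi(3564) = 1080; group ≅ (Z/3564Z)^* ≅ Z/2Z × Z/10Z × Z/54Z

The n-th cyclotomic polynomial Φ_3564(x) is the minimal polynomial of zeta_3564 over Q and has degree phi(3564) = 1080. So Q(zeta_3564) is a degree-1080 Galois extension with Galois group (Z/3564Z)^*. By CRT, (Z/3564Z)^* ≅ (Z/4Z)^* × (Z/81Z)^* × (Z/11Z)^*. Each prime-power unit group is (Z/4Z)^* ≅ Z/2Z; (Z/81Z)^* ≅ Z/54Z; (Z/11Z)^* ≅ Z/10Z. Hence Gal(Q(zeta_3564)/Q) ≅ Z/2Z × Z/10Z × Z/54Z.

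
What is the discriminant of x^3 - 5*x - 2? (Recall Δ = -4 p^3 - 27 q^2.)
Δ = 392

For a depressed cubic x^3 + p x + q the discriminant is Δ = -4 p^3 - 27 q^2 = -4*(-5)^3 - 27*(-2)^2 = 500 - 108 = 392.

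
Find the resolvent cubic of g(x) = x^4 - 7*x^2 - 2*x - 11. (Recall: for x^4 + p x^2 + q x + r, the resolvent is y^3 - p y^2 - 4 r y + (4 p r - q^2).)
h(y) = y^3 + 7*y^2 + 44*y + 304

Identify coefficients: p = -7, q = -2, r = -11.
Plug into h(y) = y^3 - p y^2 - 4 r y + (4 p r - q^2):
  h(y) = y^3 - (-7) y^2 - 4*(-11) y + (4*(-7)*(-11) - (-2)^2)
       = y^3 + (7) y^2 + (44) y + (304).
Simplifying: h(y) = y^3 + 7*y^2 + 44*y + 304.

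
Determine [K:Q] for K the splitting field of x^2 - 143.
[K:Q] = 2

The polynomial x^2 - 143 is irreducible over Q since 143 is not a perfect square. Its splitting field is Q(sqrt(143)), which has degree 2 over Q.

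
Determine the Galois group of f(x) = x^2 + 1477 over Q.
Gal(K/Q) = Z/2Z (cyclic of order 2)

x^2 + 1477 is irreducible over Q since -1477 is not a rational square. The splitting field Q(sqrt(-1477)) has degree 2 over Q, and its unique nontrivial automorphism is sqrt(-1477) ↦ -sqrt(-1477). Hence Gal(Q(sqrt(-1477))/Q) = Z/2Z.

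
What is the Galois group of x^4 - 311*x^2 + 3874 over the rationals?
Gal(K/Q) = V_4 (Klein four-group, Z/2Z × Z/2Z)

f factors as (x^2 - 13)(x^2 - 298), so the splitting field is K = Q(sqrt(13), sqrt(298)). The elements 13, 298, 3874 are all non-squares in Q, so sqrt(13) and sqrt(298) generate independent quadratic extensions. Thus [K:Q] = 4 and Gal(K/Q) is generated by the two order-2 automorphisms sqrt(13) ↦ -sqrt(13) and sqrt(298) ↦ -sqrt(298), giving V_4.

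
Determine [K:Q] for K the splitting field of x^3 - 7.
[K:Q] = 6

x^3 - 7 has one real root r = 7^(1/3) and two complex roots r*zeta_3, r*zeta_3^2 where zeta_3 = e^(2*pi*i/3). The splitting field is Q(r, zeta_3). [Q(r):Q] = 3 and [Q(zeta_3):Q] = 2 with gcd = 1, so [Q(r, zeta_3):Q] = 3 * 2 = 6.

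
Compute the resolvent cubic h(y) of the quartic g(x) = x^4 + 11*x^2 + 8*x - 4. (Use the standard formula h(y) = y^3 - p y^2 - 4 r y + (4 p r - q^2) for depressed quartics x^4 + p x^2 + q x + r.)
h(y) = y^3 - 11*y^2 + 16*y - 240

Identify coefficients: p = 11, q = 8, r = -4.
Plug into h(y) = y^3 - p y^2 - 4 r y + (4 p r - q^2):
  h(y) = y^3 - (11) y^2 - 4*(-4) y + (4*(11)*(-4) - (8)^2)
       = y^3 + (-11) y^2 + (16) y + (-240).
Simplifying: h(y) = y^3 - 11*y^2 + 16*y - 240.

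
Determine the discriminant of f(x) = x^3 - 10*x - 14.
Δ = -1292

For a depressed cubic x^3 + p x + q the discriminant is Δ = -4 p^3 - 27 q^2 = -4*(-10)^3 - 27*(-14)^2 = 4000 - 5292 = -1292.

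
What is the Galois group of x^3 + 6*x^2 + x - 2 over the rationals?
Gal(K/Q) = S_3 (symmetric group of order 6)

Compute the discriminant of x^3 + (6)*x^2 + (1)*x + (-2): Δ = 1436. Since Δ is not a rational square, the Galois group is not contained in A_3; it must be the full S_3 (irreducibility of the cubic rules out anything smaller).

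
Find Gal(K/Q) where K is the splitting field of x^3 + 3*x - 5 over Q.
Gal(K/Q) = S_3 (symmetric group of order 6)

Compute the discriminant of x^3 + (0)*x^2 + (3)*x + (-5): Δ = -783. Since Δ is not a rational square, the Galois group is not contained in A_3; it must be the full S_3 (irreducibility of the cubic rules out anything smaller).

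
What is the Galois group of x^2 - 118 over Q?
Gal(K/Q) = Z/2Z (cyclic of order 2)

x^2 - 118 is irreducible over Q since 118 is not a rational square. The splitting field Q(sqrt(118)) has degree 2 over Q, and its unique nontrivial automorphism is sqrt(118) ↦ -sqrt(118). Hence Gal(Q(sqrt(118))/Q) = Z/2Z.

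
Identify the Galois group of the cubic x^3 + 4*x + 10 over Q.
Gal(K/Q) = S_3 (symmetric group of order 6)

Compute the discriminant of x^3 + (0)*x^2 + (4)*x + (10): Δ = -2956. Since Δ is not a rational square, the Galois group is not contained in A_3; it must be the full S_3 (irreducibility of the cubic rules out anything smaller).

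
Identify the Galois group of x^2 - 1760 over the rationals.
Gal(K/Q) = Z/2Z (cyclic of order 2)

x^2 - 1760 is irreducible over Q since 1760 is not a rational square. The splitting field Q(sqrt(1760)) has degree 2 over Q, and its unique nontrivial automorphism is sqrt(1760) ↦ -sqrt(1760). Hence Gal(Q(sqrt(1760))/Q) = Z/2Z.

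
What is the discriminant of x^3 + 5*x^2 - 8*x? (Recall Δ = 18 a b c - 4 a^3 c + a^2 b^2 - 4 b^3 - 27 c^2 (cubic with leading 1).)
Δ = 3648

For x^3 + a x^2 + b x + c the discriminant is Δ = 18 a b c - 4 a^3 c + a^2 b^2 - 4 b^3 - 27 c^2.
Plug a = 5, b = -8, c = 0:
  18*(5)*(-8)*(0) - 4*(5)^3*(0) + (5)^2*(-8)^2 - 4*(-8)^3 - 27*(0)^2
  = 0 + (0) + 1600 + (2048) + (0)
  = 3648.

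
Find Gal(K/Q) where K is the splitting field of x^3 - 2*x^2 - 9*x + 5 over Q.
Gal(K/Q) = S_3 (symmetric group of order 6)

Compute the discriminant of x^3 + (-2)*x^2 + (-9)*x + (5): Δ = 4345. Since Δ is not a rational square, the Galois group is not contained in A_3; it must be the full S_3 (irreducibility of the cubic rules out anything smaller).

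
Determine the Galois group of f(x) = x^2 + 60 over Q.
Gal(K/Q) = Z/2Z (cyclic of order 2)

x^2 + 60 is irreducible over Q since -60 is not a rational square. The splitting field Q(sqrt(-60)) has degree 2 over Q, and its unique nontrivial automorphism is sqrt(-60) ↦ -sqrt(-60). Hence Gal(Q(sqrt(-60))/Q) = Z/2Z.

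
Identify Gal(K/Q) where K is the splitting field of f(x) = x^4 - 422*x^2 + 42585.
Gal(K/Q) = V_4 (Klein four-group, Z/2Z × Z/2Z)

f factors as (x^2 - 167)(x^2 - 255), so the splitting field is K = Q(sqrt(167), sqrt(255)). The elements 167, 255, 42585 are all non-squares in Q, so sqrt(167) and sqrt(255) generate independent quadratic extensions. Thus [K:Q] = 4 and Gal(K/Q) is generated by the two order-2 automorphisms sqrt(167) ↦ -sqrt(167) and sqrt(255) ↦ -sqrt(255), giving V_4.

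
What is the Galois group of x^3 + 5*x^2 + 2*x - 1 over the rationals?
Gal(K/Q) = A_3 (cyclic of order 3)

Compute the discriminant of x^3 + (5)*x^2 + (2)*x + (-1): Δ = 361. Since Δ is a perfect square (Δ = 19^2), the Galois group is contained in A_3. Irreducibility forces the group to be transitive on three roots, so Gal = A_3.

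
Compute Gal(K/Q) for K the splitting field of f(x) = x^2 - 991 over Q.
Gal(K/Q) = Z/2Z (cyclic of order 2)

x^2 - 991 is irreducible over Q since 991 is not a rational square. The splitting field Q(sqrt(991)) has degree 2 over Q, and its unique nontrivial automorphism is sqrt(991) ↦ -sqrt(991). Hence Gal(Q(sqrt(991))/Q) = Z/2Z.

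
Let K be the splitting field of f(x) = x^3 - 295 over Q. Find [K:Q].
[K:Q] = 6

x^3 - 295 has one real root r = 295^(1/3) and two complex roots r*zeta_3, r*zeta_3^2 where zeta_3 = e^(2*pi*i/3). The splitting field is Q(r, zeta_3). [Q(r):Q] = 3 and [Q(zeta_3):Q] = 2 with gcd = 1, so [Q(r, zeta_3):Q] = 3 * 2 = 6.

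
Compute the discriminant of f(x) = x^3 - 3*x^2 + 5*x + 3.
Δ = -1004

For x^3 + a x^2 + b x + c the discriminant is Δ = 18 a b c - 4 a^3 c + a^2 b^2 - 4 b^3 - 27 c^2.
Plug a = -3, b = 5, c = 3:
  18*(-3)*(5)*(3) - 4*(-3)^3*(3) + (-3)^2*(5)^2 - 4*(5)^3 - 27*(3)^2
  = -810 + (324) + 225 + (-500) + (-243)
  = -1004.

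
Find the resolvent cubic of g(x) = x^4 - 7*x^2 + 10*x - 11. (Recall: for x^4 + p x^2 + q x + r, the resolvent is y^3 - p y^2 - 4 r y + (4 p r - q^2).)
h(y) = y^3 + 7*y^2 + 44*y + 208

Identify coefficients: p = -7, q = 10, r = -11.
Plug into h(y) = y^3 - p y^2 - 4 r y + (4 p r - q^2):
  h(y) = y^3 - (-7) y^2 - 4*(-11) y + (4*(-7)*(-11) - (10)^2)
       = y^3 + (7) y^2 + (44) y + (208).
Simplifying: h(y) = y^3 + 7*y^2 + 44*y + 208.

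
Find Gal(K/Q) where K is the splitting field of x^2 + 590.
Gal(K/Q) = Z/2Z (cyclic of order 2)

x^2 + 590 is irreducible over Q since -590 is not a rational square. The splitting field Q(sqrt(-590)) has degree 2 over Q, and its unique nontrivial automorphism is sqrt(-590) ↦ -sqrt(-590). Hence Gal(Q(sqrt(-590))/Q) = Z/2Z.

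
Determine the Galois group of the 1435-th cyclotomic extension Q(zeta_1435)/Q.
|Gal(Q(zeta_1435)/Q)| = phi(1435) = 960; group ≅ (Z/1435Z)^* ≅ Z/4Z × Z/6Z × Z/40Z

The n-th cyclotomic polynomial Φ_1435(x) is the minimal polynomial of zeta_1435 over Q and has degree phi(1435) = 960. So Q(zeta_1435) is a degree-960 Galois extension with Galois group (Z/1435Z)^*. By CRT, (Z/1435Z)^* ≅ (Z/5Z)^* × (Z/7Z)^* × (Z/41Z)^*. Each prime-power unit group is (Z/5Z)^* ≅ Z/4Z; (Z/7Z)^* ≅ Z/6Z; (Z/41Z)^* ≅ Z/40Z. Hence Gal(Q(zeta_1435)/Q) ≅ Z/4Z × Z/6Z × Z/40Z.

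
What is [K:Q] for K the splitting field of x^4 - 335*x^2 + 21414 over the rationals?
[K:Q] = 4

f factors as (x^2 - 86)(x^2 - 249); the splitting field is K = Q(sqrt(86), sqrt(249)). Since 86, 249, and 21414 are all non-squares in Q, the three subfields Q(sqrt(86)), Q(sqrt(249)), Q(sqrt(21414)) are distinct degree-2 extensions, so [K:Q] = 4 (Klein four Galois group).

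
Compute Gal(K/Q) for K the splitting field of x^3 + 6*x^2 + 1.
Gal(K/Q) = S_3 (symmetric group of order 6)

Compute the discriminant of x^3 + (6)*x^2 + (0)*x + (1): Δ = -891. Since Δ is not a rational square, the Galois group is not contained in A_3; it must be the full S_3 (irreducibility of the cubic rules out anything smaller).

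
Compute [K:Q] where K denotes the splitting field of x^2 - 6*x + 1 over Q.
[K:Q] = 2

The discriminant of x^2 + (-6)*x + (1) is b^2 - 4c = 36 - (4) = 32. Since 32 is not a perfect square in Q, the polynomial is irreducible over Q. Its two roots generate a degree-2 extension, so [K:Q] = 2.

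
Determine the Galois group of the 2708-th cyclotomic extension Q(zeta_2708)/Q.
|Gal(Q(zeta_2708)/Q)| = phi(2708) = 1352; group ≅ (Z/2708Z)^* ≅ Z/2Z × Z/676Z

The n-th cyclotomic polynomial Φ_2708(x) is the minimal polynomial of zeta_2708 over Q and has degree phi(2708) = 1352. So Q(zeta_2708) is a degree-1352 Galois extension with Galois group (Z/2708Z)^*. By CRT, (Z/2708Z)^* ≅ (Z/4Z)^* × (Z/677Z)^*. Each prime-power unit group is (Z/4Z)^* ≅ Z/2Z; (Z/677Z)^* ≅ Z/676Z. Hence Gal(Q(zeta_2708)/Q) ≅ Z/2Z × Z/676Z.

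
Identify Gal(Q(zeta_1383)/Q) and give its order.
|Gal(Q(zeta_1383)/Q)| = phi(1383) = 920; group ≅ (Z/1383Z)^* ≅ Z/2Z × Z/460Z

The n-th cyclotomic polynomial Φ_1383(x) is the minimal polynomial of zeta_1383 over Q and has degree phi(1383) = 920. So Q(zeta_1383) is a degree-920 Galois extension with Galois group (Z/1383Z)^*. By CRT, (Z/1383Z)^* ≅ (Z/3Z)^* × (Z/461Z)^*. Each prime-power unit group is (Z/3Z)^* ≅ Z/2Z; (Z/461Z)^* ≅ Z/460Z. Hence Gal(Q(zeta_1383)/Q) ≅ Z/2Z × Z/460Z.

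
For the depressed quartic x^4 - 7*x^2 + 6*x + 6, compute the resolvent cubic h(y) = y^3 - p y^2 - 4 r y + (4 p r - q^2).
h(y) = y^3 + 7*y^2 - 24*y - 204

Identify coefficients: p = -7, q = 6, r = 6.
Plug into h(y) = y^3 - p y^2 - 4 r y + (4 p r - q^2):
  h(y) = y^3 - (-7) y^2 - 4*(6) y + (4*(-7)*(6) - (6)^2)
       = y^3 + (7) y^2 + (-24) y + (-204).
Simplifying: h(y) = y^3 + 7*y^2 - 24*y - 204.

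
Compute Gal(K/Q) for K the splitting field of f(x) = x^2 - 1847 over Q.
Gal(K/Q) = Z/2Z (cyclic of order 2)

x^2 - 1847 is irreducible over Q since 1847 is not a rational square. The splitting field Q(sqrt(1847)) has degree 2 over Q, and its unique nontrivial automorphism is sqrt(1847) ↦ -sqrt(1847). Hence Gal(Q(sqrt(1847))/Q) = Z/2Z.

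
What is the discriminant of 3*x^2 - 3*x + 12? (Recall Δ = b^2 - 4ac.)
Δ = -135

For a quadratic a x^2 + b x + c the discriminant is Δ = b^2 - 4ac = (-3)^2 - 4*(3)*(12) = 9 - (144) = -135.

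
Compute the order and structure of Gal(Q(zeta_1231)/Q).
|Gal(Q(zeta_1231)/Q)| = phi(1231) = 1230; group ≅ (Z/1231Z)^* ≅ Z/1230Z

The n-th cyclotomic polynomial Φ_1231(x) is the minimal polynomial of zeta_1231 over Q and has degree phi(1231) = 1230. So Q(zeta_1231) is a degree-1230 Galois extension with Galois group (Z/1231Z)^*. (Z/1231Z)^* is cyclic since 1231 is an odd prime power (or 4). Hence Gal(Q(zeta_1231)/Q) ≅ Z/1230Z.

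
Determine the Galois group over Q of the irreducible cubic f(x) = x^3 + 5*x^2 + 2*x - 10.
Gal(K/Q) = S_3 (symmetric group of order 6)

Compute the discriminant of x^3 + (5)*x^2 + (2)*x + (-10): Δ = 568. Since Δ is not a rational square, the Galois group is not contained in A_3; it must be the full S_3 (irreducibility of the cubic rules out anything smaller).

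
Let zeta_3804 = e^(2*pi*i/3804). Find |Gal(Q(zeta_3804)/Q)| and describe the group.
|Gal(Q(zeta_3804)/Q)| = phi(3804) = 1264; group ≅ (Z/3804Z)^* ≅ Z/2Z × Z/2Z × Z/316Z

The n-th cyclotomic polynomial Φ_3804(x) is the minimal polynomial of zeta_3804 over Q and has degree phi(3804) = 1264. So Q(zeta_3804) is a degree-1264 Galois extension with Galois group (Z/3804Z)^*. By CRT, (Z/3804Z)^* ≅ (Z/4Z)^* × (Z/3Z)^* × (Z/317Z)^*. Each prime-power unit group is (Z/4Z)^* ≅ Z/2Z; (Z/3Z)^* ≅ Z/2Z; (Z/317Z)^* ≅ Z/316Z. Hence Gal(Q(zeta_3804)/Q) ≅ Z/2Z × Z/2Z × Z/316Z.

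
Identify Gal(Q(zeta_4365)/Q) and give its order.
|Gal(Q(zeta_4365)/Q)| = phi(4365) = 2304; group ≅ (Z/4365Z)^* ≅ Z/4Z × Z/6Z × Z/96Z

The n-th cyclotomic polynomial Φ_4365(x) is the minimal polynomial of zeta_4365 over Q and has degree phi(4365) = 2304. So Q(zeta_4365) is a degree-2304 Galois extension with Galois group (Z/4365Z)^*. By CRT, (Z/4365Z)^* ≅ (Z/9Z)^* × (Z/5Z)^* × (Z/97Z)^*. Each prime-power unit group is (Z/9Z)^* ≅ Z/6Z; (Z/5Z)^* ≅ Z/4Z; (Z/97Z)^* ≅ Z/96Z. Hence Gal(Q(zeta_4365)/Q) ≅ Z/4Z × Z/6Z × Z/96Z.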